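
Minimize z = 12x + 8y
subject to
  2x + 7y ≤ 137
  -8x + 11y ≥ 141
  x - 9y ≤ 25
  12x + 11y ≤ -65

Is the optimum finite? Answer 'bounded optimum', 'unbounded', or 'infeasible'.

From the feasible point (-981/31, 887/31), moving in the direction (-9, -1) keeps every constraint satisfied while z decreases without bound.

unbounded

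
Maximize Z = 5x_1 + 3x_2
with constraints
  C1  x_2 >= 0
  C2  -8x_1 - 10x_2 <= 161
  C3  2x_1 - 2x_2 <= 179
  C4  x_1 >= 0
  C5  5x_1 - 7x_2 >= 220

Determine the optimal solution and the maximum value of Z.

x_1 = 813/4, x_2 = 455/4, maximum Z = 2715/2

Extreme points and Z = 5x_1 + 3x_2:
  (179/2, 0) → Z = 895/2
  (44, 0) → Z = 220
  (813/4, 455/4) → Z = 2715/2

The binding constraints are 2x_1 - 2x_2 = 179 and 5x_1 - 7x_2 = 220.
Solving simultaneously gives x_1 = 813/4, x_2 = 455/4.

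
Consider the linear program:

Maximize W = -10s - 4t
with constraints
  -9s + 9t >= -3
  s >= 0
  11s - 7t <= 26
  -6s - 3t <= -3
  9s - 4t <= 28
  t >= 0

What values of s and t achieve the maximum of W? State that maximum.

s = 0, t = 1, maximum W = -4

The feasible region is unbounded (it extends along (0, 1), (4, 9)), but W strictly decreases along every unbounded feasible direction, so there is no improving ray and the maximum is attained at a vertex.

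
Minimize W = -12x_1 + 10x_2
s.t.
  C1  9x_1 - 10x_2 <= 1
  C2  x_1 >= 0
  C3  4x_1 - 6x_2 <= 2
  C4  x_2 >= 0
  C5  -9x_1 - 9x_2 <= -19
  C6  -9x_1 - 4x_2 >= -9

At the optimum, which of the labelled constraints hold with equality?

Vertices and W = -12x_1 + 10x_2:
  (0, 19/9) → W = 190/9
  (0, 9/4) → W = 45/2
  (1/9, 2) → W = 56/3

The minimum is at (1/9, 2). Substituting into each constraint, equality holds for C5 and C6; the remaining constraints have slack.

C5 and C6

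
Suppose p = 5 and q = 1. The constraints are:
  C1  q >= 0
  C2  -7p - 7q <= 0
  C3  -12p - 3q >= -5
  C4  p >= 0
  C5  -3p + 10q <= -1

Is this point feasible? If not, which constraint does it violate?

Constraint C3: -12p - 3q = -63, which is not ≥ -5. All other constraints are satisfied.

not feasible — violates C3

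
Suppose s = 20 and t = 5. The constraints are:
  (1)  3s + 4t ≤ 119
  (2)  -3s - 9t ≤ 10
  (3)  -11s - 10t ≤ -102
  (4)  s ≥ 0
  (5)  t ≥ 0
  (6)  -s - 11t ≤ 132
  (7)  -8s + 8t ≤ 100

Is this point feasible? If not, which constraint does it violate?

feasible

(1): 80 ≤ 119 ✓
(2): -105 ≤ 10 ✓
(3): -270 ≤ -102 ✓
(4): 20 ≥ 0 ✓
(5): 5 ≥ 0 ✓
(6): -75 ≤ 132 ✓
(7): -120 ≤ 100 ✓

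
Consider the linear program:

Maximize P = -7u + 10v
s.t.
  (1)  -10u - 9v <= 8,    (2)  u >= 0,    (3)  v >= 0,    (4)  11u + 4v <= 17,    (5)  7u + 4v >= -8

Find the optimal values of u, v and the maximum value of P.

u = 0, v = 17/4, maximum P = 85/2

Extreme points and P = -7u + 10v:
  (0, 0) → P = 0
  (0, 17/4) → P = 85/2
  (17/11, 0) → P = -119/11

At the optimal vertex, u = 0 and 11u + 4v = 17.
Solving simultaneously gives u = 0, v = 17/4.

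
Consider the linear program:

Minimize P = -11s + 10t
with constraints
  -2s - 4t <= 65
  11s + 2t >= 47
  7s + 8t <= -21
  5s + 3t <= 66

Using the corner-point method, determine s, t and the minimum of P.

Vertices and P = -11s + 10t:
  (159/20, -809/40) → P = -2897/10
  (459/14, -457/14) → P = -9619/14
  (209/37, -280/37) → P = -5099/37
  (591/19, -567/19) → P = -12171/19

At the optimal vertex, -2s - 4t = 65 and 5s + 3t = 66.
Solving simultaneously gives s = 459/14, t = -457/14.

s = 459/14, t = -457/14, minimum P = -9619/14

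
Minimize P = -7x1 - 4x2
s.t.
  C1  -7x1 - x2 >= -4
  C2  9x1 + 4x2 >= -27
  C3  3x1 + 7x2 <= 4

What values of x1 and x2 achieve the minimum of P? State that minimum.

x1 = 12/23, x2 = 8/23, minimum P = -116/23

Vertices and P = -7x1 - 4x2:
  (43/19, -225/19) → P = 599/19
  (12/23, 8/23) → P = -116/23
  (-205/51, 39/17) → P = 967/51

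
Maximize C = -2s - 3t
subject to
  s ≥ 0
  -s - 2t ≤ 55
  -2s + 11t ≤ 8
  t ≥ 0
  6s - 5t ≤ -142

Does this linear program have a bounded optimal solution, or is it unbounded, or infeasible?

infeasible

The boundaries s = 0 and -2s + 11t = 8 meet at (0, 8/11), but that point violates 6s - 5t ≤ -142. Every candidate vertex is excluded by some other constraint, so the feasible region is empty.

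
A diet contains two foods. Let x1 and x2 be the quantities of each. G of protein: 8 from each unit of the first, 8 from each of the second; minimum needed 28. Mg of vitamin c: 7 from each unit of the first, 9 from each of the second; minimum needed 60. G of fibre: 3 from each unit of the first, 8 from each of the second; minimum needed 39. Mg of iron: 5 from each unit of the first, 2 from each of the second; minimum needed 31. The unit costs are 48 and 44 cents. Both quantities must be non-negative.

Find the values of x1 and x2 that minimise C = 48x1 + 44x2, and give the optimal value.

x1 = 5, x2 = 3, minimum C = 372

Vertices and C = 48x1 + 44x2:
  (0, 31/2) → C = 682
  (13, 0) → C = 624
  (5, 3) → C = 372
The feasible region is unbounded (it extends along (0, 1), (1, 0)), but C strictly increases along every unbounded feasible direction, so there is no improving ray and the minimum is attained at a vertex.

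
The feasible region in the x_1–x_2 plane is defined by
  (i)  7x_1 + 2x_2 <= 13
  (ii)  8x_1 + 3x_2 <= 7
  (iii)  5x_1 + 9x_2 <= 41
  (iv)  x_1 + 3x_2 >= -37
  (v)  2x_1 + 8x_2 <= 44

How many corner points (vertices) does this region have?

Of the 10 pairwise boundary intersections, those satisfying every inequality are:
  (5, -11)
  (113/19, -272/19)
  (-20/19, 293/57)
  (-34/11, 69/11)
  (-214, 59)

5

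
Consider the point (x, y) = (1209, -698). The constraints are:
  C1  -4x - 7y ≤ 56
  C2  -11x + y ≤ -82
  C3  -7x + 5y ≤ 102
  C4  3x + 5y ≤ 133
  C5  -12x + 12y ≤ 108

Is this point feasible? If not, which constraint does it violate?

not feasible — violates C4

Constraint C4: 3x + 5y = 137, which is not ≤ 133. All other constraints are satisfied.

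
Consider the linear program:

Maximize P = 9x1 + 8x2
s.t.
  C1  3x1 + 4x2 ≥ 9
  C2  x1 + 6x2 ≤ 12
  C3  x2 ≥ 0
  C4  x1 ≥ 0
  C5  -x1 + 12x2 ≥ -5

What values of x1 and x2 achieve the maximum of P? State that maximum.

x1 = 29/3, x2 = 7/18, maximum P = 811/9

Vertices and P = 9x1 + 8x2:
  (3/7, 27/14) → P = 135/7
  (3, 0) → P = 27
  (29/3, 7/18) → P = 811/9
  (5, 0) → P = 45

At the optimal vertex, x1 + 6x2 = 12 and -x1 + 12x2 = -5.
Solving simultaneously gives x1 = 29/3, x2 = 7/18.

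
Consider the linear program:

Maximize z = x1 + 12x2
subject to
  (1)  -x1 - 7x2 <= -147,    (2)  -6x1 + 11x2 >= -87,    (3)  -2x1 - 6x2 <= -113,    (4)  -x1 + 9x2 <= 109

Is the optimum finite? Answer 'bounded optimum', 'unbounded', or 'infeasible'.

bounded optimum

Extreme points and z = x1 + 12x2:
  (42, 15) → z = 222
  (35, 16) → z = 227
  (1982/43, 741/43) → z = 10874/43
The feasible region has finitely many vertices and no improving ray; the maximum is 10874/43 at (1982/43, 741/43).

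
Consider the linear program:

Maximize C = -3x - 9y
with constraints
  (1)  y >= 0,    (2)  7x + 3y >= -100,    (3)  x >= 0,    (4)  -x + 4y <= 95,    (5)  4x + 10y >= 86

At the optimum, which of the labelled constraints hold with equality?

Corner points and C = -3x - 9y:
  (43/2, 0) → C = -129/2
  (0, 95/4) → C = -855/4
  (0, 43/5) → C = -387/5
The feasible region is unbounded (it extends along (4, 1), (1, 0)), but C strictly decreases along every unbounded feasible direction, so there is no improving ray and the maximum is attained at a vertex.

The maximum is at (43/2, 0). Substituting into each constraint, equality holds for (1) and (5); the remaining constraints have slack.

(1) and (5)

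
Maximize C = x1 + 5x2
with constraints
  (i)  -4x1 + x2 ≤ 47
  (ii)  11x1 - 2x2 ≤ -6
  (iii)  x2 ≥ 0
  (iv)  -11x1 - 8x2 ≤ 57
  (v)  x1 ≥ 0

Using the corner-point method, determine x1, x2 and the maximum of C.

Extreme points and C = x1 + 5x2:
  (88/3, 493/3) → C = 851
  (0, 47) → C = 235
  (0, 3) → C = 15

The binding constraints are -4x1 + x2 = 47 and 11x1 - 2x2 = -6.
Solving simultaneously gives x1 = 88/3, x2 = 493/3.

x1 = 88/3, x2 = 493/3, maximum C = 851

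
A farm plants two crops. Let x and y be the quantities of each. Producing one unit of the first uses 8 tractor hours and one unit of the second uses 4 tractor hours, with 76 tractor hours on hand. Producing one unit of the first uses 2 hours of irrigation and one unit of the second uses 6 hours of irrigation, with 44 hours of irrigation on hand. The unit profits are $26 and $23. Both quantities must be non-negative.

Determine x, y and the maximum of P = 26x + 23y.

x = 7, y = 5, maximum P = 297

Extreme points and P = 26x + 23y:
  (0, 0) → P = 0
  (0, 22/3) → P = 506/3
  (19/2, 0) → P = 247
  (7, 5) → P = 297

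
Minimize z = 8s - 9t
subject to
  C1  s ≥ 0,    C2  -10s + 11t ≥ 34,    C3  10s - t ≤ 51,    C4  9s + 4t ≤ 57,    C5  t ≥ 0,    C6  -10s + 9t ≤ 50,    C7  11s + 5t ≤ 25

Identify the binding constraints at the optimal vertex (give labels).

Vertices and z = 8s - 9t:
  (0, 34/11) → z = -306/11
  (0, 5) → z = -45
  (35/57, 208/57) → z = -1592/57

The minimum is at (0, 5). Substituting into each constraint, equality holds for C1 and C7; the remaining constraints have slack.

C1 and C7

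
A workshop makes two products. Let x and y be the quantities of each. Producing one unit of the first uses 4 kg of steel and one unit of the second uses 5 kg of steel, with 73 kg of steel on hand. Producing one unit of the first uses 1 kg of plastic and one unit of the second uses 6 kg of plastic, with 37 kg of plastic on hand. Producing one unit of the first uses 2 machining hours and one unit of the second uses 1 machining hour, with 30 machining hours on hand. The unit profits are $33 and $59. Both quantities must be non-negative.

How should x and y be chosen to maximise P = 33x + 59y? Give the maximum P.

The optimum lies where x + 6y = 37 and 2x + y = 30.
Solving simultaneously gives x = 13, y = 4.

x = 13, y = 4, maximum P = 665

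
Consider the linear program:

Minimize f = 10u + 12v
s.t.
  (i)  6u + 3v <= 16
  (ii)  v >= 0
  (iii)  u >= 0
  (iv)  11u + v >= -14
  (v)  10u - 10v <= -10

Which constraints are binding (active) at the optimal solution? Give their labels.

Corner points and f = 10u + 12v:
  (0, 16/3) → f = 64
  (13/9, 22/9) → f = 394/9
  (0, 1) → f = 12

The minimum is at (0, 1). Substituting into each constraint, equality holds for (iii) and (v); the remaining constraints have slack.

(iii) and (v)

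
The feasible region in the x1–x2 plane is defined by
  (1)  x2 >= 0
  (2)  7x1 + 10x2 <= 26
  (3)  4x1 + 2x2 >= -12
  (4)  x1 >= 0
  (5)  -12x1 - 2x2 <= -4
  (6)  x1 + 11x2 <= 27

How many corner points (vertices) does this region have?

Intersecting each pair of boundary lines and keeping only the points that satisfy every inequality leaves:
  (26/7, 0)
  (1/3, 0)
  (16/67, 163/67)
  (0, 2)
  (0, 27/11)

5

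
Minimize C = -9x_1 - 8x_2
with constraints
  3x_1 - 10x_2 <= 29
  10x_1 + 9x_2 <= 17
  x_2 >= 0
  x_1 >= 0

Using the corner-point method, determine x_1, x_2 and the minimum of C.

Extreme points and C = -9x_1 - 8x_2:
  (17/10, 0) → C = -153/10
  (0, 17/9) → C = -136/9
  (0, 0) → C = 0

x_1 = 17/10, x_2 = 0, minimum C = -153/10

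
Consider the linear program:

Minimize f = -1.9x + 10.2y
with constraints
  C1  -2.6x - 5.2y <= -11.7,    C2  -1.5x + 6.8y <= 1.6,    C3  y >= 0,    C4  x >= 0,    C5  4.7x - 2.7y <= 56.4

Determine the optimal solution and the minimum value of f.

x = 12, y = 0, minimum f = -22.8

Vertices and f = -1.9x + 10.2y:
  (137/49, 167/196) → f = 473/140
  (9/2, 0) → f = -171/20
  (38784/2791, 9212/2791) → f = 101364/13955
  (12, 0) → f = -114/5

The binding constraints are y = 0 and 4.7x - 2.7y = 56.4.
Solving simultaneously gives x = 12, y = 0.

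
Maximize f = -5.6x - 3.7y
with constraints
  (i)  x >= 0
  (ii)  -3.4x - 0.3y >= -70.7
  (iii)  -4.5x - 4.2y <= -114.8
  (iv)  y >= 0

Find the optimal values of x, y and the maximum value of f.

The binding constraints are x = 0 and -4.5x - 4.2y = -114.8.
Solving simultaneously gives x = 0, y = 82/3.

x = 0, y = 82/3, maximum f = -1517/15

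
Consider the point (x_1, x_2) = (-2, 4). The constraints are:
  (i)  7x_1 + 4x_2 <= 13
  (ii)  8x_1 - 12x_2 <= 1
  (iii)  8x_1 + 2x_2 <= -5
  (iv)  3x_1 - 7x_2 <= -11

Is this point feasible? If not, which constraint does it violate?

feasible

(i): 2 ≤ 13 ✓
(ii): -64 ≤ 1 ✓
(iii): -8 ≤ -5 ✓
(iv): -34 ≤ -11 ✓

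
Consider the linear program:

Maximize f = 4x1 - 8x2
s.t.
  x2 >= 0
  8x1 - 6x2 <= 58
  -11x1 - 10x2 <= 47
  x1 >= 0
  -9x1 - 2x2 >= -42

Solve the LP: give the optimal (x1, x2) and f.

x1 = 14/3, x2 = 0, maximum f = 56/3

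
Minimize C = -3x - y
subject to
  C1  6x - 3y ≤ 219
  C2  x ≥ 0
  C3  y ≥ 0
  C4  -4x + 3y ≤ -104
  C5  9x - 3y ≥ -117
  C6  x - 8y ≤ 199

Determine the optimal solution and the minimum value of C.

Vertices and C = -3x - y:
  (73/2, 0) → C = -219/2
  (115/2, 42) → C = -429/2
  (26, 0) → C = -78

The binding constraints are 6x - 3y = 219 and -4x + 3y = -104.
Solving simultaneously gives x = 115/2, y = 42.

x = 115/2, y = 42, minimum C = -429/2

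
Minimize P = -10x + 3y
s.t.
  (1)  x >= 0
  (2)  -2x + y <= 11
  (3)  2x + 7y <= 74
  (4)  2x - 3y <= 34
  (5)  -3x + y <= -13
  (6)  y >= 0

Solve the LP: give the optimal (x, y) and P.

x = 23, y = 4, minimum P = -218

Feasible corners and P = -10x + 3y:
  (23, 4) → P = -218
  (165/23, 196/23) → P = -1062/23
  (17, 0) → P = -170
  (13/3, 0) → P = -130/3

At the optimal vertex, 2x + 7y = 74 and 2x - 3y = 34.
Solving simultaneously gives x = 23, y = 4.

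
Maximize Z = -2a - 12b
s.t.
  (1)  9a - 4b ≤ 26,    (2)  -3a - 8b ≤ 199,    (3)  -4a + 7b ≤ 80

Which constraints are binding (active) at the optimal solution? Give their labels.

Extreme points and Z = -2a - 12b:
  (-7, -89/4) → Z = 281
  (502/47, 824/47) → Z = -10892/47
  (-2033/53, -556/53) → Z = 10738/53

The maximum is at (-7, -89/4). Substituting into each constraint, equality holds for (1) and (2); the remaining constraints have slack.

(1) and (2)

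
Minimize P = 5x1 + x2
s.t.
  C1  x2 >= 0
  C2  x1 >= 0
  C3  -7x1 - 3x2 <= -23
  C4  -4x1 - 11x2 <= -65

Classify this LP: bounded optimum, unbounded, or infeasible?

Vertices and P = 5x1 + x2:
  (65/4, 0) → P = 325/4
  (0, 23/3) → P = 23/3
  (58/65, 363/65) → P = 653/65
The feasible region has finitely many vertices and no improving ray; the minimum is 23/3 at (0, 23/3).

bounded optimum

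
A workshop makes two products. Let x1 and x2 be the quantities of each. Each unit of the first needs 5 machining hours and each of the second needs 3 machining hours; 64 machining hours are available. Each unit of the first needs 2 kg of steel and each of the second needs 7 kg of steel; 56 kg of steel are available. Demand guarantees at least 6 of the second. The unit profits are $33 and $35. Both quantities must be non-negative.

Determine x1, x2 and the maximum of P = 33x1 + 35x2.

Extreme points and P = 33x1 + 35x2:
  (0, 8) → P = 280
  (0, 6) → P = 210
  (7, 6) → P = 441

The binding constraints are 2x1 + 7x2 = 56 and x2 = 6.
Solving simultaneously gives x1 = 7, x2 = 6.

x1 = 7, x2 = 6, maximum P = 441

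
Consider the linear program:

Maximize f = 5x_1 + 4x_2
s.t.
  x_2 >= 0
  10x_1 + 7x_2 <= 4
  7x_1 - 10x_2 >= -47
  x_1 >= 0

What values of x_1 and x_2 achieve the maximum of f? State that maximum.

x_1 = 0, x_2 = 4/7, maximum f = 16/7

Extreme points and f = 5x_1 + 4x_2:
  (2/5, 0) → f = 2
  (0, 0) → f = 0
  (0, 4/7) → f = 16/7

At the optimal vertex, 10x_1 + 7x_2 = 4 and x_1 = 0.
Solving simultaneously gives x_1 = 0, x_2 = 4/7.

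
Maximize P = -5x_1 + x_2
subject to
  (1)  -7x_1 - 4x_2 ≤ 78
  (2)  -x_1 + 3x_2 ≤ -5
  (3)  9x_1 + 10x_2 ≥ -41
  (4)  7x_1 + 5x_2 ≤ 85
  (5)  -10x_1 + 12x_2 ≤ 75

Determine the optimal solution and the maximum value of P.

Feasible corners and P = -5x_1 + x_2:
  (-73/37, -86/37) → P = 279/37
  (140/13, 25/13) → P = -675/13
  (211/5, -1052/25) → P = -6327/25

The binding constraints are -x_1 + 3x_2 = -5 and 9x_1 + 10x_2 = -41.
Solving simultaneously gives x_1 = -73/37, x_2 = -86/37.

x_1 = -73/37, x_2 = -86/37, maximum P = 279/37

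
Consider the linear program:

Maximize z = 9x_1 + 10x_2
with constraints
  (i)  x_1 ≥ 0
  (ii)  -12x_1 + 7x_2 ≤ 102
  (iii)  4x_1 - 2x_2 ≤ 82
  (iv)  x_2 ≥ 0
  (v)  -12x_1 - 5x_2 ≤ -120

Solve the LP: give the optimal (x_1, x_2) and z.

Corner points and z = 9x_1 + 10x_2:
  (389/2, 348) → z = 10461/2
  (55/24, 37/2) → z = 1645/8
  (41/2, 0) → z = 369/2
  (10, 0) → z = 90

The optimum lies where -12x_1 + 7x_2 = 102 and 4x_1 - 2x_2 = 82.
Solving simultaneously gives x_1 = 389/2, x_2 = 348.

x_1 = 389/2, x_2 = 348, maximum z = 10461/2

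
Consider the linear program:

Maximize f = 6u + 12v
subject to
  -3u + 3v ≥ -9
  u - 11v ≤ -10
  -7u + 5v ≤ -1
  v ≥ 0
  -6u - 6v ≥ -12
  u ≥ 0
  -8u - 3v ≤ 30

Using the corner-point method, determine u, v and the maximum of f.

u = 11/12, v = 13/12, maximum f = 37/2

The binding constraints are -7u + 5v = -1 and -6u - 6v = -12.
Solving simultaneously gives u = 11/12, v = 13/12.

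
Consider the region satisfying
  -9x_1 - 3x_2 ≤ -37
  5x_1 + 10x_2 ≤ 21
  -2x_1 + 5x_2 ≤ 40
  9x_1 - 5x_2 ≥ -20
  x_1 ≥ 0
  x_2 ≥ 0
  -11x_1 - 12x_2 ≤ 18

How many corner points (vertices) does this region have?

The feasible vertices (each the meet of two boundaries and inside every other half-plane) are:
  (307/75, 4/75)
  (37/9, 0)
  (21/5, 0)

3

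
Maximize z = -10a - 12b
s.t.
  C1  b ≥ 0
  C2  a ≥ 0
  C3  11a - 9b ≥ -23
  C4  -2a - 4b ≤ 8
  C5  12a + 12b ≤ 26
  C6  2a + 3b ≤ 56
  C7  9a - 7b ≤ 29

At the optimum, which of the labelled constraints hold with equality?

C1 and C2

Vertices and z = -10a - 12b:
  (0, 0) → z = 0
  (13/6, 0) → z = -65/3
  (0, 13/6) → z = -26

The maximum is at (0, 0). Substituting into each constraint, equality holds for C1 and C2; the remaining constraints have slack.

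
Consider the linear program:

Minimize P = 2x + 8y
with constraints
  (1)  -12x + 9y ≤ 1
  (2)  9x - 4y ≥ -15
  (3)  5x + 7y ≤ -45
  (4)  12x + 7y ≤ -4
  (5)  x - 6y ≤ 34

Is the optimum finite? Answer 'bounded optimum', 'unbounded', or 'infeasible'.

bounded optimum

Vertices and P = 2x + 8y:
  (-131/33, -57/11) → P = -1630/33
  (-412/129, -535/129) → P = -5104/129
  (-113/25, -321/50) → P = -302/5
  (-32/37, -215/37) → P = -1784/37
The feasible region has finitely many vertices and no improving ray; the minimum is -302/5 at (-113/25, -321/50).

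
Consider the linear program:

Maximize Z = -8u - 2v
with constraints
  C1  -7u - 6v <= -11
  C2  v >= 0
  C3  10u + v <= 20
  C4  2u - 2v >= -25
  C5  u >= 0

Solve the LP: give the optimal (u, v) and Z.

Vertices and Z = -8u - 2v:
  (11/7, 0) → Z = -88/7
  (0, 11/6) → Z = -11/3
  (2, 0) → Z = -16
  (15/22, 145/11) → Z = -350/11
  (0, 25/2) → Z = -25

u = 0, v = 11/6, maximum Z = -11/3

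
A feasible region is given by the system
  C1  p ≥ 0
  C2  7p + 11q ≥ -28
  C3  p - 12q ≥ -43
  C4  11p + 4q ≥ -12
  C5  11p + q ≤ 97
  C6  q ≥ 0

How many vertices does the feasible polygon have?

The feasible vertices (each the meet of two boundaries and inside every other half-plane) are:
  (0, 43/12)
  (0, 0)
  (59/7, 30/7)
  (97/11, 0)

4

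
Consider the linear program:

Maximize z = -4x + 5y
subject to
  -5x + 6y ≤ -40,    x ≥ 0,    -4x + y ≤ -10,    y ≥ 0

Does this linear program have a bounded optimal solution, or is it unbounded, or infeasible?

From the feasible point (8, 0), moving in the direction (6, 5) keeps every constraint satisfied while z increases without bound.

unbounded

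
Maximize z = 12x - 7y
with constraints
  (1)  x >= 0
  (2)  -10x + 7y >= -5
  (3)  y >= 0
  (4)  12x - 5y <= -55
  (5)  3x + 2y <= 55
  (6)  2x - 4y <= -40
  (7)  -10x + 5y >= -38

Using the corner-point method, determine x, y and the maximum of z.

x = 0, y = 11, maximum z = -77

Vertices and z = 12x - 7y:
  (0, 11) → z = -77
  (0, 55/2) → z = -385/2
  (55/13, 275/13) → z = -1265/13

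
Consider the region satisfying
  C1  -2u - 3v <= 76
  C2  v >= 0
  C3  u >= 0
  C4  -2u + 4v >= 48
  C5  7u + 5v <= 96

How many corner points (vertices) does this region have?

3

Of the 10 pairwise boundary intersections, those satisfying every inequality are:
  (0, 12)
  (0, 96/5)
  (72/19, 264/19)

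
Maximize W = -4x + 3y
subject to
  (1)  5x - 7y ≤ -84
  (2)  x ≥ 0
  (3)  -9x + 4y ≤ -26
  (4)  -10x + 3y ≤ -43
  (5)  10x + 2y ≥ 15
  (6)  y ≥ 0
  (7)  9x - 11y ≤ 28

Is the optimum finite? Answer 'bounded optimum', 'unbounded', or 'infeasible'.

unbounded

From the feasible point (518/43, 886/43), moving in the direction (4, 9) keeps every constraint satisfied while W increases without bound.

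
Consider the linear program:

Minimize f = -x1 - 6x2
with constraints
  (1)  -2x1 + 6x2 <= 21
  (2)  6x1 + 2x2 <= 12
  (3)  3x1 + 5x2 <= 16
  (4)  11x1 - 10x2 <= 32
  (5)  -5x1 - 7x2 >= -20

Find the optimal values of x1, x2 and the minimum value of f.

Feasible corners and f = -x1 - 6x2:
  (-27/44, 145/44) → f = -843/44
  (92/41, -30/41) → f = 88/41
  (11/8, 15/8) → f = -101/8
The feasible region is unbounded (it extends along (-3, -1), (-10, -11)), but f strictly increases along every unbounded feasible direction, so there is no improving ray and the minimum is attained at a vertex.

x1 = -27/44, x2 = 145/44, minimum f = -843/44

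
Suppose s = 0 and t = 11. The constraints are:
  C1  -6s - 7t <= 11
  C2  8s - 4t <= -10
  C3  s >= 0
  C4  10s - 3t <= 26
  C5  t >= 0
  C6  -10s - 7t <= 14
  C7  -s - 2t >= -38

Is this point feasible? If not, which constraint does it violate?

C1: -77 ≤ 11 ✓
C2: -44 ≤ -10 ✓
C3: 0 ≥ 0 ✓
C4: -33 ≤ 26 ✓
C5: 11 ≥ 0 ✓
C6: -77 ≤ 14 ✓
C7: -22 ≥ -38 ✓

feasible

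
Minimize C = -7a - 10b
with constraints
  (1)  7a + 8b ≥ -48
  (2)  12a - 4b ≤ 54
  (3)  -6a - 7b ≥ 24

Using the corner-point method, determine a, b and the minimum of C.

Feasible corners and C = -7a - 10b:
  (60/31, -477/62) → C = 1965/31
  (-144, 120) → C = -192
  (47/18, -17/3) → C = 691/18

a = -144, b = 120, minimum C = -192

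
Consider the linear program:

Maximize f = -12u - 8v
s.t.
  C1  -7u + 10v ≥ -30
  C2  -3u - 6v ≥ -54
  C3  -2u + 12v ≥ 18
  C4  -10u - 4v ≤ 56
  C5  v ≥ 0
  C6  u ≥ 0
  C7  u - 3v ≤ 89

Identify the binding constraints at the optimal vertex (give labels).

C3 and C6

Vertices and f = -12u - 8v:
  (10, 4) → f = -152
  (135/16, 93/32) → f = -249/2
  (0, 9) → f = -72
  (0, 3/2) → f = -12

The maximum is at (0, 3/2). Substituting into each constraint, equality holds for C3 and C6; the remaining constraints have slack.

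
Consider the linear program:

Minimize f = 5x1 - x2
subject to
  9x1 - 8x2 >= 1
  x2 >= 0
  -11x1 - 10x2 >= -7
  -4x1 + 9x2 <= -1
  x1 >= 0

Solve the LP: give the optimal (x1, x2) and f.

x1 = 1/4, x2 = 0, minimum f = 5/4

Vertices and f = 5x1 - x2:
  (7/11, 0) → f = 35/11
  (1/4, 0) → f = 5/4
  (73/139, 17/139) → f = 348/139

At the optimal vertex, x2 = 0 and -4x1 + 9x2 = -1.
Solving simultaneously gives x1 = 1/4, x2 = 0.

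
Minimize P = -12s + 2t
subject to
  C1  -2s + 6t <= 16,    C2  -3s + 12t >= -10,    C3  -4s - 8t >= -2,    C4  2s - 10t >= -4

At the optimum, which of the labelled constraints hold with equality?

C2 and C3

Corner points and P = -12s + 2t:
  (-42, -34/3) → P = 1444/3
  (-17, -3) → P = 198
  (13/9, -17/36) → P = -329/18
  (-3/14, 5/14) → P = 23/7

The minimum is at (13/9, -17/36). Substituting into each constraint, equality holds for C2 and C3; the remaining constraints have slack.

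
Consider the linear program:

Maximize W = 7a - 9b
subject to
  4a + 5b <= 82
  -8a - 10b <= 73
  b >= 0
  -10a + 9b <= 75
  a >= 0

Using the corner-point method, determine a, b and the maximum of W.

a = 41/2, b = 0, maximum W = 287/2

At the optimal vertex, 4a + 5b = 82 and b = 0.
Solving simultaneously gives a = 41/2, b = 0.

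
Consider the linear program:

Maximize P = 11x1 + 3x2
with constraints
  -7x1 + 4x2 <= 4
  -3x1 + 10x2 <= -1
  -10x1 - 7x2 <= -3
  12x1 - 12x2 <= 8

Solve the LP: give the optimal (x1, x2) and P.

x1 = 17/21, x2 = 1/7, maximum P = 28/3

Corner points and P = 11x1 + 3x2:
  (37/121, -1/121) → P = 404/121
  (17/21, 1/7) → P = 28/3
  (23/51, -11/51) → P = 220/51

The optimum lies where -3x1 + 10x2 = -1 and 12x1 - 12x2 = 8.
Solving simultaneously gives x1 = 17/21, x2 = 1/7.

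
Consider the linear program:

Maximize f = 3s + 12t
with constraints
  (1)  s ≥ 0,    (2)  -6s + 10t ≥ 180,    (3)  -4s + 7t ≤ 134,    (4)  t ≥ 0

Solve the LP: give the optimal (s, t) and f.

Vertices and f = 3s + 12t:
  (0, 18) → f = 216
  (0, 134/7) → f = 1608/7
  (40, 42) → f = 624

s = 40, t = 42, maximum f = 624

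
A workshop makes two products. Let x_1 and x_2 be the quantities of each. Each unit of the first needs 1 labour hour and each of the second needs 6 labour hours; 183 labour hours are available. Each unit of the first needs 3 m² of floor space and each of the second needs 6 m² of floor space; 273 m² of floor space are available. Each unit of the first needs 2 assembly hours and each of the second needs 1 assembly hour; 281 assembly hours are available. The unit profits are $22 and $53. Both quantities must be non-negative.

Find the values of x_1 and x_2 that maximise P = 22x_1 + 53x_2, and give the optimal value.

x_1 = 45, x_2 = 23, maximum P = 2209

Vertices and P = 22x_1 + 53x_2:
  (0, 0) → P = 0
  (0, 61/2) → P = 3233/2
  (91, 0) → P = 2002
  (45, 23) → P = 2209

The optimum lies where x_1 + 6x_2 = 183 and 3x_1 + 6x_2 = 273.
Solving simultaneously gives x_1 = 45, x_2 = 23.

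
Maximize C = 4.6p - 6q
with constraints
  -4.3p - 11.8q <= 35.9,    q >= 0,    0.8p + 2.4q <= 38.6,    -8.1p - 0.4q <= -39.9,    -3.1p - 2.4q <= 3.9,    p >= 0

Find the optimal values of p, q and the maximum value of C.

p = 48.25, q = 0, maximum C = 221.95

Feasible corners and C = 4.6p - 6q:
  (193/4, 0) → C = 4439/20
  (133/27, 0) → C = 3059/135
  (1004/239, 14037/956) → C = -164371/2390

At the optimal vertex, q = 0 and 0.8p + 2.4q = 38.6.
Solving simultaneously gives p = 193/4, q = 0.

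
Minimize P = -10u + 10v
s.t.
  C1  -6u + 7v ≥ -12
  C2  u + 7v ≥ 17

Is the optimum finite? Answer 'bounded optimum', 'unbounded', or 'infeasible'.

From the feasible point (29/7, 90/49), moving in the direction (7, 6) keeps every constraint satisfied while P decreases without bound.

unbounded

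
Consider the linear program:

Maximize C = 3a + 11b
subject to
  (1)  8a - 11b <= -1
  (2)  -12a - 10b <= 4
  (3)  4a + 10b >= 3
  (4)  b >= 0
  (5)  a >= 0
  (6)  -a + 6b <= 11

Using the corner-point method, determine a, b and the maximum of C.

The optimum lies where 8a - 11b = -1 and -a + 6b = 11.
Solving simultaneously gives a = 115/37, b = 87/37.

a = 115/37, b = 87/37, maximum C = 1302/37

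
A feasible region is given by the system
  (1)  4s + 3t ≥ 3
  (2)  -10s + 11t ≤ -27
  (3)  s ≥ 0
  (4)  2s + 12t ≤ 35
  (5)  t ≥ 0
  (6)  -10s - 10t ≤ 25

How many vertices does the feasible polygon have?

The feasible vertices (each the meet of two boundaries and inside every other half-plane) are:
  (709/142, 148/71)
  (27/10, 0)
  (35/2, 0)

3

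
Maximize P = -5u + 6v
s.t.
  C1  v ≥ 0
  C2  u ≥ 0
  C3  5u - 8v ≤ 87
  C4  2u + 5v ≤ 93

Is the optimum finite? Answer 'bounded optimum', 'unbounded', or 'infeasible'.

bounded optimum

Extreme points and P = -5u + 6v:
  (0, 0) → P = 0
  (87/5, 0) → P = -87
  (0, 93/5) → P = 558/5
  (1179/41, 291/41) → P = -4149/41
The feasible region has finitely many vertices and no improving ray; the maximum is 558/5 at (0, 93/5).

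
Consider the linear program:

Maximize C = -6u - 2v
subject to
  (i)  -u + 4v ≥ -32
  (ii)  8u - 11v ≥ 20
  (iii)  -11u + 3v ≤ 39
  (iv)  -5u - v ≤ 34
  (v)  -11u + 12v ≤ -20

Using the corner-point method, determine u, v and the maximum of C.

u = -104/21, v = -194/21, maximum C = 1012/21

Vertices and C = -6u - 2v:
  (-104/21, -194/21) → C = 1012/21
  (-4/5, -12/5) → C = 48/5
  (-141/26, -179/26) → C = 602/13
  (-16/3, -59/9) → C = 406/9
The feasible region is unbounded (it extends along (11, 8), (4, 1)), but C strictly decreases along every unbounded feasible direction, so there is no improving ray and the maximum is attained at a vertex.

At the optimal vertex, -u + 4v = -32 and -5u - v = 34.
Solving simultaneously gives u = -104/21, v = -194/21.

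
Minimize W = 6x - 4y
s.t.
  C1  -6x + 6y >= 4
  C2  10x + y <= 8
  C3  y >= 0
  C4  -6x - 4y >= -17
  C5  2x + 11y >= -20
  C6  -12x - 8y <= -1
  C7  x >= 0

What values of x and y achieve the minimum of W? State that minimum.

Extreme points and W = 6x - 4y:
  (2/3, 4/3) → W = -4/3
  (0, 2/3) → W = -8/3
  (15/34, 61/17) → W = -199/17
  (0, 17/4) → W = -17

x = 0, y = 17/4, minimum W = -17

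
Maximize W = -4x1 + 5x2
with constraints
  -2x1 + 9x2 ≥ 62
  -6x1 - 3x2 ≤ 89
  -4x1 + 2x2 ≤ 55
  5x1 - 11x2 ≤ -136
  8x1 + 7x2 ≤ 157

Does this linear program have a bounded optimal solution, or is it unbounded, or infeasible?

Extreme points and W = -4x1 + 5x2:
  (-333/34, 269/34) → W = 2677/34
  (-71/44, 267/11) → W = 1406/11
  (775/123, 1873/123) → W = 6265/123
The feasible region has finitely many vertices and no improving ray; the maximum is 1406/11 at (-71/44, 267/11).

bounded optimum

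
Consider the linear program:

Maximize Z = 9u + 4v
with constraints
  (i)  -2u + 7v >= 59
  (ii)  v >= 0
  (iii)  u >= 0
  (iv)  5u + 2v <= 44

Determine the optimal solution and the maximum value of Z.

u = 0, v = 22, maximum Z = 88

Extreme points and Z = 9u + 4v:
  (0, 59/7) → Z = 236/7
  (190/39, 383/39) → Z = 3242/39
  (0, 22) → Z = 88

At the optimal vertex, u = 0 and 5u + 2v = 44.
Solving simultaneously gives u = 0, v = 22.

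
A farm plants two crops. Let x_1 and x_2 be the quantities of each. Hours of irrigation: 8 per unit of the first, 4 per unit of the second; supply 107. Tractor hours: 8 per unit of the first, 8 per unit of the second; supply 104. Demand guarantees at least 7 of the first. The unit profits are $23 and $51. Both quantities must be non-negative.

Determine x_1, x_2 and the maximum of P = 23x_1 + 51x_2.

At the optimal vertex, 8x_1 + 8x_2 = 104 and x_1 = 7.
Solving simultaneously gives x_1 = 7, x_2 = 6.

x_1 = 7, x_2 = 6, maximum P = 467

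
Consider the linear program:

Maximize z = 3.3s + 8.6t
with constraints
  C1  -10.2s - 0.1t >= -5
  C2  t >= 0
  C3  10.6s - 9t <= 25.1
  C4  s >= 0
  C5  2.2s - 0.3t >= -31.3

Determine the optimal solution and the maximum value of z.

s = 0, t = 50, maximum z = 430

Extreme points and z = 3.3s + 8.6t:
  (25/51, 0) → z = 55/34
  (0, 50) → z = 430
  (0, 0) → z = 0

At the optimal vertex, -10.2s - 0.1t = -5 and s = 0.
Solving simultaneously gives s = 0, t = 50.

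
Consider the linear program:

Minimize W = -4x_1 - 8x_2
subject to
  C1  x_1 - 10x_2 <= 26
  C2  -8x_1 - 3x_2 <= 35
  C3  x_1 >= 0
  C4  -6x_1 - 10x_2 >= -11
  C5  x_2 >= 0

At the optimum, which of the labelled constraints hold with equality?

C3 and C4

Feasible corners and W = -4x_1 - 8x_2:
  (0, 11/10) → W = -44/5
  (0, 0) → W = 0
  (11/6, 0) → W = -22/3

The minimum is at (0, 11/10). Substituting into each constraint, equality holds for C3 and C4; the remaining constraints have slack.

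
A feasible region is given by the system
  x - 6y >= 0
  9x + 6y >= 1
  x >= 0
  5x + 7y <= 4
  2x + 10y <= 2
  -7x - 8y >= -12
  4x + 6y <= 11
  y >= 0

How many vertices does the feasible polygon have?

The feasible vertices (each the meet of two boundaries and inside every other half-plane) are:
  (1/10, 1/60)
  (6/11, 1/11)
  (1/9, 0)
  (13/18, 1/18)
  (4/5, 0)

5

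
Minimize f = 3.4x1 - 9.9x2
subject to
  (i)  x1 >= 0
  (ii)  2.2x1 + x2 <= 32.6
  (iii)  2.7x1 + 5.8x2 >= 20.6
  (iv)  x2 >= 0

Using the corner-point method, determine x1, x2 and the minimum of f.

x1 = 0, x2 = 32.6, minimum f = -322.74

Vertices and f = 3.4x1 - 9.9x2:
  (0, 163/5) → f = -16137/50
  (0, 103/29) → f = -10197/290
  (163/11, 0) → f = 2771/55
  (206/27, 0) → f = 3502/135

The binding constraints are x1 = 0 and 2.2x1 + x2 = 32.6.
Solving simultaneously gives x1 = 0, x2 = 163/5.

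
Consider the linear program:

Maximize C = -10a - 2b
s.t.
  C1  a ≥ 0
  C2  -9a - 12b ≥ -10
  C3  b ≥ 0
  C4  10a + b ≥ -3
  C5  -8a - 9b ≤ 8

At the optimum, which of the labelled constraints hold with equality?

C1 and C3

Feasible corners and C = -10a - 2b:
  (0, 5/6) → C = -5/3
  (0, 0) → C = 0
  (10/9, 0) → C = -100/9

The maximum is at (0, 0). Substituting into each constraint, equality holds for C1 and C3; the remaining constraints have slack.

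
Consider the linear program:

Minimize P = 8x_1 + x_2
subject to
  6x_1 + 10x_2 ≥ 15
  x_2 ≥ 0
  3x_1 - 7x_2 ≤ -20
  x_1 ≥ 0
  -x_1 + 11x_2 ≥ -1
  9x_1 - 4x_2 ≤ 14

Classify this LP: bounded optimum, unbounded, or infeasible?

bounded optimum

Extreme points and P = 8x_1 + x_2:
  (0, 20/7) → P = 20/7
  (178/51, 74/17) → P = 1646/51
The feasible region has finitely many vertices and no improving ray; the minimum is 20/7 at (0, 20/7).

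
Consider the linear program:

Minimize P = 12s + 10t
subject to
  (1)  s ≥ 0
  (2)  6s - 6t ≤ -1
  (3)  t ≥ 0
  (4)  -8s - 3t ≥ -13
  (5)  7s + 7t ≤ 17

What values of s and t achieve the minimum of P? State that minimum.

s = 0, t = 1/6, minimum P = 5/3

At the optimal vertex, s = 0 and 6s - 6t = -1.
Solving simultaneously gives s = 0, t = 1/6.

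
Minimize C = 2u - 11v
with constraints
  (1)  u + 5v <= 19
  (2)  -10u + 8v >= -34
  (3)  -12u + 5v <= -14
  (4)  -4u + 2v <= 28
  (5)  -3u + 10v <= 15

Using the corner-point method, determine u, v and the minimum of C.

Corner points and C = 2u - 11v:
  (161/29, 78/29) → C = -536/29
  (23/5, 72/25) → C = -562/25
  (-29/23, -134/23) → C = 1416/23
  (43/21, 74/35) → C = -2012/105

The binding constraints are u + 5v = 19 and -3u + 10v = 15.
Solving simultaneously gives u = 23/5, v = 72/25.

u = 23/5, v = 72/25, minimum C = -562/25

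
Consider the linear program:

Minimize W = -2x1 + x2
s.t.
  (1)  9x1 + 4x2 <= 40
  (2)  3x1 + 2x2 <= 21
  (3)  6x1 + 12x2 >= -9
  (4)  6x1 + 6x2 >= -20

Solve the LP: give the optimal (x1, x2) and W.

x1 = 43/7, x2 = -107/28, minimum W = -451/28

Vertices and W = -2x1 + x2:
  (-2/3, 23/2) → W = 77/6
  (43/7, -107/28) → W = -451/28
  (-31/6, 11/6) → W = 73/6
The feasible region is unbounded (it extends along (-2, 3), (-1, 1)), but W strictly increases along every unbounded feasible direction, so there is no improving ray and the minimum is attained at a vertex.

The optimum lies where 9x1 + 4x2 = 40 and 6x1 + 12x2 = -9.
Solving simultaneously gives x1 = 43/7, x2 = -107/28.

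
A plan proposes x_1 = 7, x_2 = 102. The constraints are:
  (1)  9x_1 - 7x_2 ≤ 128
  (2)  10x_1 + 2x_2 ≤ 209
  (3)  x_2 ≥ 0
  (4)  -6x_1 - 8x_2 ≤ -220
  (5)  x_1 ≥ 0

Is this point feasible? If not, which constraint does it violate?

not feasible — violates (2)

Constraint (2): 10x_1 + 2x_2 = 274, which is not ≤ 209. All other constraints are satisfied.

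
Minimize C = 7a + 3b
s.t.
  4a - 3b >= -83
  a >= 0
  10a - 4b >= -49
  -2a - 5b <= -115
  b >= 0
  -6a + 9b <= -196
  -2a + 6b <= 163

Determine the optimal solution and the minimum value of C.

a = 2015/48, b = 149/24, minimum C = 14999/48

Corner points and C = 7a + 3b:
  (115/2, 0) → C = 805/2
  (2015/48, 149/24) → C = 14999/48
  (881/6, 685/9) → C = 7537/6
The feasible region is unbounded (it extends along (3, 1), (1, 0)), but C strictly increases along every unbounded feasible direction, so there is no improving ray and the minimum is attained at a vertex.

At the optimal vertex, -2a - 5b = -115 and -6a + 9b = -196.
Solving simultaneously gives a = 2015/48, b = 149/24.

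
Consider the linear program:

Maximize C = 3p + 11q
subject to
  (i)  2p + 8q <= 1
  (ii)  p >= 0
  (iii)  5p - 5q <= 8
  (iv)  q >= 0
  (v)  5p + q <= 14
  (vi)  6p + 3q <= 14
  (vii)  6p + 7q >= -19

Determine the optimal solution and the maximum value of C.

p = 1/2, q = 0, maximum C = 3/2

Vertices and C = 3p + 11q:
  (0, 1/8) → C = 11/8
  (1/2, 0) → C = 3/2
  (0, 0) → C = 0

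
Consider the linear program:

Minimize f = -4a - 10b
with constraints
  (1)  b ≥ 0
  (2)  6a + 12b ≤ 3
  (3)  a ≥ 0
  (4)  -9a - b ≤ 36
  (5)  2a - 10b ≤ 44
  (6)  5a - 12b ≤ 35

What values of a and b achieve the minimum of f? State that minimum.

a = 0, b = 1/4, minimum f = -5/2

Corner points and f = -4a - 10b:
  (1/2, 0) → f = -2
  (0, 0) → f = 0
  (0, 1/4) → f = -5/2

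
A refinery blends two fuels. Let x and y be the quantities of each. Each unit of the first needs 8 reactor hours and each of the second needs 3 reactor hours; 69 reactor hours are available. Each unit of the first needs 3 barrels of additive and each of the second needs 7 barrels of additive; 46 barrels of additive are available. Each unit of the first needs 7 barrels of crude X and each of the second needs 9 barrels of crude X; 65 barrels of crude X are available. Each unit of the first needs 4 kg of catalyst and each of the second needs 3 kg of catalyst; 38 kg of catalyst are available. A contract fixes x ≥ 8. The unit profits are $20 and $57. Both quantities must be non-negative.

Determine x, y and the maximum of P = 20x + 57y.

x = 8, y = 1, maximum P = 217

Feasible corners and P = 20x + 57y:
  (69/8, 0) → P = 345/2
  (8, 0) → P = 160
  (142/17, 37/51) → P = 3543/17
  (8, 1) → P = 217

At the optimal vertex, 7x + 9y = 65 and x = 8.
Solving simultaneously gives x = 8, y = 1.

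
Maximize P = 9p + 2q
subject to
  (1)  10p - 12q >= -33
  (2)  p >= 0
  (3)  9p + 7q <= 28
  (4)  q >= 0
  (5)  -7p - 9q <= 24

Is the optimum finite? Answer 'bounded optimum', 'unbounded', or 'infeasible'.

Vertices and P = 9p + 2q:
  (0, 11/4) → P = 11/2
  (105/178, 577/178) → P = 2099/178
  (0, 0) → P = 0
  (28/9, 0) → P = 28
The feasible region has finitely many vertices and no improving ray; the maximum is 28 at (28/9, 0).

bounded optimum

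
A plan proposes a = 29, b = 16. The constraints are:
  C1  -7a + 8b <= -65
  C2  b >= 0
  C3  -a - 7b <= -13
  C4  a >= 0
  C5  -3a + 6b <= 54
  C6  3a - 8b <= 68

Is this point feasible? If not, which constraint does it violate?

C1: -75 ≤ -65 ✓
C2: 16 ≥ 0 ✓
C3: -141 ≤ -13 ✓
C4: 29 ≥ 0 ✓
C5: 9 ≤ 54 ✓
C6: -41 ≤ 68 ✓

feasible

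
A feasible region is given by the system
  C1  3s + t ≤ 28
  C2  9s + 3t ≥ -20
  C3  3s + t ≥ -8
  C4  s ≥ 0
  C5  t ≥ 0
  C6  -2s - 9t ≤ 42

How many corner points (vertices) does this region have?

Of the 12 pairwise boundary intersections, those satisfying every inequality are:
  (0, 28)
  (28/3, 0)
  (0, 0)

3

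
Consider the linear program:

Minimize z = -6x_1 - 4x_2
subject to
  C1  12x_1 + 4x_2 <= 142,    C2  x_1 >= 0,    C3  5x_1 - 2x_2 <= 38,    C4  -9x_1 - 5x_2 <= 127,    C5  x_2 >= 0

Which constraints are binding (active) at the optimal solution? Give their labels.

C1 and C2

Extreme points and z = -6x_1 - 4x_2:
  (0, 71/2) → z = -142
  (109/11, 127/22) → z = -908/11
  (0, 0) → z = 0
  (38/5, 0) → z = -228/5

The minimum is at (0, 71/2). Substituting into each constraint, equality holds for C1 and C2; the remaining constraints have slack.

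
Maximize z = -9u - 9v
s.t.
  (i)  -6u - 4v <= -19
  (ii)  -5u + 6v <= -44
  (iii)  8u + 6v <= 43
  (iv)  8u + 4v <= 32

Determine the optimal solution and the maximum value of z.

u = 13/2, v = -5, maximum z = -27/2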